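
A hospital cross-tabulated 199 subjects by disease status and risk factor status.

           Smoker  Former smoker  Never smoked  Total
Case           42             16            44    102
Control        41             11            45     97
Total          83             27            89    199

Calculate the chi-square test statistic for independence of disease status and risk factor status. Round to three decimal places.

Grand total N = 199.
Expected counts (row total × column total / N):
  Case, Smoker: 102×83/199 = 42.5427
  Case, Former smoker: 102×27/199 = 13.8392
  Case, Never smoked: 102×89/199 = 45.6181
  Control, Smoker: 97×83/199 = 40.4573
  Control, Former smoker: 97×27/199 = 13.1608
  Control, Never smoked: 97×89/199 = 43.3819
Contributions (O − E)²/E:
  (42 − 42.5427)²/42.5427 = 0.0069
  (16 − 13.8392)²/13.8392 = 0.3374
  (44 − 45.6181)²/45.6181 = 0.0574
  (41 − 40.4573)²/40.4573 = 0.0073
  (11 − 13.1608)²/13.1608 = 0.3548
  (45 − 43.3819)²/43.3819 = 0.0604
χ² = 0.0069 + 0.3374 + 0.0574 + 0.0073 + 0.3548 + 0.0604 = 0.824

0.824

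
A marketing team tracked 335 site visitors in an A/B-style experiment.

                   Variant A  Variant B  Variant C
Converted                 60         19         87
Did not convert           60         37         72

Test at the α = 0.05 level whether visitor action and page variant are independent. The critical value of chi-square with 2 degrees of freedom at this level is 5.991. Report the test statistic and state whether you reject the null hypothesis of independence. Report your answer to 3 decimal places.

Row totals: 166, 169. Column totals: 120, 56, 159. Grand total N = 335.
Expected counts (row total × column total / N):
  Converted, Variant A: 166×120/335 = 59.4627
  Converted, Variant B: 166×56/335 = 27.7493
  Converted, Variant C: 166×159/335 = 78.7881
  Did not convert, Variant A: 169×120/335 = 60.5373
  Did not convert, Variant B: 169×56/335 = 28.2507
  Did not convert, Variant C: 169×159/335 = 80.2119
Contributions (O − E)²/E:
  (60 − 59.4627)²/59.4627 = 0.0049
  (19 − 27.7493)²/27.7493 = 2.7586
  (87 − 78.7881)²/78.7881 = 0.8559
  (60 − 60.5373)²/60.5373 = 0.0048
  (37 − 28.2507)²/28.2507 = 2.7097
  (72 − 80.2119)²/80.2119 = 0.8407
χ² = 0.0049 + 2.7586 + 0.8559 + 0.0048 + 2.7097 + 0.8407 = 7.175
df = (2−1)(3−1) = 2. Since 7.175 > 5.991, reject the null hypothesis of independence at α = 0.05.

7.175; reject H₀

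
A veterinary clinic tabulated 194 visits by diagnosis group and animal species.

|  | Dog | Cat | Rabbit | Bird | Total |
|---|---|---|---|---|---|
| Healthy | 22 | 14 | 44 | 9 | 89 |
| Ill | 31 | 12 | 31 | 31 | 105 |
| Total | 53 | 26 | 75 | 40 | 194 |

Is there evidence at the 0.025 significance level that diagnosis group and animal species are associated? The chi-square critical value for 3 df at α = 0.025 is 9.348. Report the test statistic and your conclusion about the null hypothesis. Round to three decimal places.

Grand total N = 194.
Expected counts (row total × column total / N):
  Healthy, Dog: 89×53/194 = 24.3144
  Healthy, Cat: 89×26/194 = 11.9278
  Healthy, Rabbit: 89×75/194 = 34.4072
  Healthy, Bird: 89×40/194 = 18.3505
  Ill, Dog: 105×53/194 = 28.6856
  Ill, Cat: 105×26/194 = 14.0722
  Ill, Rabbit: 105×75/194 = 40.5928
  Ill, Bird: 105×40/194 = 21.6495
Contributions (O − E)²/E:
  (22 − 24.3144)²/24.3144 = 0.2203
  (14 − 11.9278)²/11.9278 = 0.3600
  (44 − 34.4072)²/34.4072 = 2.6745
  (9 − 18.3505)²/18.3505 = 4.7645
  (31 − 28.6856)²/28.6856 = 0.1867
  (12 − 14.0722)²/14.0722 = 0.3051
  (31 − 40.5928)²/40.5928 = 2.2669
  (31 − 21.6495)²/21.6495 = 4.0385
χ² = 0.2203 + 0.3600 + 2.6745 + 4.7645 + 0.1867 + 0.3051 + 2.2669 + 4.0385 = 14.817
df = (2−1)(4−1) = 3. Since 14.817 > 9.348, reject the null hypothesis of independence at α = 0.025.

14.817; reject H₀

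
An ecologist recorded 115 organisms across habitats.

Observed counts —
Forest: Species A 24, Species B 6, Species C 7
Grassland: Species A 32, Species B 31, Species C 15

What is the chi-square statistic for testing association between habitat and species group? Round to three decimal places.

7.248

Row totals: 37, 78. Column totals: 56, 37, 22. Grand total N = 115.
Expected counts (row total × column total / N):
  Forest, Species A: 37×56/115 = 18.01739
  Forest, Species B: 37×37/115 = 11.90435
  Forest, Species C: 37×22/115 = 7.07826
  Grassland, Species A: 78×56/115 = 37.98261
  Grassland, Species B: 78×37/115 = 25.09565
  Grassland, Species C: 78×22/115 = 14.92174
Contributions (O − E)²/E:
  (24 − 18.01739)²/18.01739 = 1.9865
  (6 − 11.90435)²/11.90435 = 2.9285
  (7 − 7.07826)²/7.07826 = 0.0009
  (32 − 37.98261)²/37.98261 = 0.9423
  (31 − 25.09565)²/25.09565 = 1.3891
  (15 − 14.92174)²/14.92174 = 0.0004
χ² = 1.9865 + 2.9285 + 0.0009 + 0.9423 + 1.3891 + 0.0004 = 7.248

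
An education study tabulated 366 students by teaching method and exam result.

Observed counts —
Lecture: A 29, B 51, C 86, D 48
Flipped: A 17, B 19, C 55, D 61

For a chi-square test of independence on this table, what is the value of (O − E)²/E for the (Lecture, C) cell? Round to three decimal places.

Row total (Lecture) = 214; column total (C) = 141; N = 366.
Expected count E = 214 × 141 / 366 = 82.442623.
Contribution = (O − E)²/E = (86 − 82.442623)² / 82.442623 = 0.153.

0.153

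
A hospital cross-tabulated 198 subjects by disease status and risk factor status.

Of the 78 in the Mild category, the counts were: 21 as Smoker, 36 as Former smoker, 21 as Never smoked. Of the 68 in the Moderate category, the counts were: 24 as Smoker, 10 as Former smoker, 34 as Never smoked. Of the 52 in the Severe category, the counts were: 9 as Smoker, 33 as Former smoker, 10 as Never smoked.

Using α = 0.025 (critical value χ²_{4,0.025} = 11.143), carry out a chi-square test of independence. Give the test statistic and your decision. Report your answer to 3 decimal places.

32.184; reject H₀

Row totals: 78, 68, 52. Column totals: 54, 79, 65. Grand total N = 198.
Expected counts (row total × column total / N):
  Mild, Smoker: 78×54/198 = 21.2727
  Mild, Former smoker: 78×79/198 = 31.1212
  Mild, Never smoked: 78×65/198 = 25.6061
  Moderate, Smoker: 68×54/198 = 18.5455
  Moderate, Former smoker: 68×79/198 = 27.1313
  Moderate, Never smoked: 68×65/198 = 22.3232
  Severe, Smoker: 52×54/198 = 14.1818
  Severe, Former smoker: 52×79/198 = 20.7475
  Severe, Never smoked: 52×65/198 = 17.0707
Contributions (O − E)²/E:
  (21 − 21.2727)²/21.2727 = 0.0035
  (36 − 31.1212)²/31.1212 = 0.7648
  (21 − 25.6061)²/25.6061 = 0.8286
  (24 − 18.5455)²/18.5455 = 1.6042
  (10 − 27.1313)²/27.1313 = 10.8171
  (34 − 22.3232)²/22.3232 = 6.1079
  (9 − 14.1818)²/14.1818 = 1.8933
  (33 − 20.7475)²/20.7475 = 7.2358
  (10 − 17.0707)²/17.0707 = 2.9287
χ² = 0.0035 + 0.7648 + 0.8286 + 1.6042 + 10.8171 + 6.1079 + 1.8933 + 7.2358 + 2.9287 = 32.184
df = (3−1)(3−1) = 4. Since 32.184 > 11.143, reject the null hypothesis of independence at α = 0.025.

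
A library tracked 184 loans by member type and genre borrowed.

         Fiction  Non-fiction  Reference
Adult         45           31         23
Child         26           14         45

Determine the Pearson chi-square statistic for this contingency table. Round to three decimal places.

17.661

Row totals: 99, 85. Column totals: 71, 45, 68. Grand total N = 184.
Expected counts (row total × column total / N):
  Adult, Fiction: 99×71/184 = 38.2011
  Adult, Non-fiction: 99×45/184 = 24.2120
  Adult, Reference: 99×68/184 = 36.5870
  Child, Fiction: 85×71/184 = 32.7989
  Child, Non-fiction: 85×45/184 = 20.7880
  Child, Reference: 85×68/184 = 31.4130
Contributions (O − E)²/E:
  (45 − 38.2011)²/38.2011 = 1.2100
  (31 − 24.2120)²/24.2120 = 1.9031
  (23 − 36.5870)²/36.5870 = 5.0457
  (26 − 32.7989)²/32.7989 = 1.4093
  (14 − 20.7880)²/20.7880 = 2.2165
  (45 − 31.4130)²/31.4130 = 5.8768
χ² = 1.2100 + 1.9031 + 5.0457 + 1.4093 + 2.2165 + 5.8768 = 17.661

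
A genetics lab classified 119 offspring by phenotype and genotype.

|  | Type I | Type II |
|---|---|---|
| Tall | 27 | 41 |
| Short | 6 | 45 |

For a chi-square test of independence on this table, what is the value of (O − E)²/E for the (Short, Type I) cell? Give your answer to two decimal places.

Row total (Short) = 51; column total (Type I) = 33; N = 119.
Expected count E = 51 × 33 / 119 = 14.143.
Contribution = (O − E)²/E = (6 − 14.143)² / 14.143 = 4.69.

4.69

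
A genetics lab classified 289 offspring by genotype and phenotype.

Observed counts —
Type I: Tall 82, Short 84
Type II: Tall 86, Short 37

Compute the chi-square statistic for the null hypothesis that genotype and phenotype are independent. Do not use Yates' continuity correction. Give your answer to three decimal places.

Row totals: 166, 123. Column totals: 168, 121. Grand total N = 289.
Expected counts (row total × column total / N):
  Type I, Tall: 166×168/289 = 96.4983
  Type I, Short: 166×121/289 = 69.5017
  Type II, Tall: 123×168/289 = 71.5017
  Type II, Short: 123×121/289 = 51.4983
Contributions (O − E)²/E:
  (82 − 96.4983)²/96.4983 = 2.1783
  (84 − 69.5017)²/69.5017 = 3.0244
  (86 − 71.5017)²/71.5017 = 2.9398
  (37 − 51.4983)²/51.4983 = 4.0817
χ² = 2.1783 + 3.0244 + 2.9398 + 4.0817 = 12.224

12.224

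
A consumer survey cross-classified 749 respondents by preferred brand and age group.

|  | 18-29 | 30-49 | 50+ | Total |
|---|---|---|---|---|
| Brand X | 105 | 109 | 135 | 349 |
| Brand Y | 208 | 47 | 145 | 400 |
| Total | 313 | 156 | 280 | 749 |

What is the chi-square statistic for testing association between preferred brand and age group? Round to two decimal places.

Grand total N = 749.
Expected counts (row total × column total / N):
  Brand X, 18-29: 349×313/749 = 145.844
  Brand X, 30-49: 349×156/749 = 72.689
  Brand X, 50+: 349×280/749 = 130.467
  Brand Y, 18-29: 400×313/749 = 167.156
  Brand Y, 30-49: 400×156/749 = 83.311
  Brand Y, 50+: 400×280/749 = 149.533
Contributions (O − E)²/E:
  (105 − 145.844)²/145.844 = 11.4385
  (109 − 72.689)²/72.689 = 18.1388
  (135 − 130.467)²/130.467 = 0.1575
  (208 − 167.156)²/167.156 = 9.9801
  (47 − 83.311)²/83.311 = 15.8261
  (145 − 149.533)²/149.533 = 0.1374
χ² = 11.4385 + 18.1388 + 0.1575 + 9.9801 + 15.8261 + 0.1374 = 55.68

55.68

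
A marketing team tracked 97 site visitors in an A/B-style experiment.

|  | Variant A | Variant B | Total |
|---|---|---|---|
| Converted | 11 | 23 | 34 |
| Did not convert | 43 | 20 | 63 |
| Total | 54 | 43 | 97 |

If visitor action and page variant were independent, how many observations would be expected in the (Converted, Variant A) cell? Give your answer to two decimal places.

18.93

Row total (Converted) = 34; column total (Variant A) = 54; grand total N = 97.
Expected count = (row total × column total) / N = 34 × 54 / 97 = 18.93.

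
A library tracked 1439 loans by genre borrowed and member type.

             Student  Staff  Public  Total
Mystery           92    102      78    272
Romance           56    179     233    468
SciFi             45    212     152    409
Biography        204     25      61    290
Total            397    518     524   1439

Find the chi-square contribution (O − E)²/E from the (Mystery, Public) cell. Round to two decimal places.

Row total (Mystery) = 272; column total (Public) = 524; N = 1439.
Expected count E = 272 × 524 / 1439 = 99.0466.
Contribution = (O − E)²/E = (78 − 99.0466)² / 99.0466 = 4.47.

4.47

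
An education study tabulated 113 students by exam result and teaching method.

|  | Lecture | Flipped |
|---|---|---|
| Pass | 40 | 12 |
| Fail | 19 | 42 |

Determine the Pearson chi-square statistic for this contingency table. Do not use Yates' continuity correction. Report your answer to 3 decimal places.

Row totals: 52, 61. Column totals: 59, 54. Grand total N = 113.
Expected counts (row total × column total / N):
  Pass, Lecture: 52×59/113 = 27.1504
  Pass, Flipped: 52×54/113 = 24.8496
  Fail, Lecture: 61×59/113 = 31.8496
  Fail, Flipped: 61×54/113 = 29.1504
Contributions (O − E)²/E:
  (40 − 27.1504)²/27.1504 = 6.0814
  (12 − 24.8496)²/24.8496 = 6.6445
  (19 − 31.8496)²/31.8496 = 5.1841
  (42 − 29.1504)²/29.1504 = 5.6641
χ² = 6.0814 + 6.6445 + 5.1841 + 5.6641 = 23.574

23.574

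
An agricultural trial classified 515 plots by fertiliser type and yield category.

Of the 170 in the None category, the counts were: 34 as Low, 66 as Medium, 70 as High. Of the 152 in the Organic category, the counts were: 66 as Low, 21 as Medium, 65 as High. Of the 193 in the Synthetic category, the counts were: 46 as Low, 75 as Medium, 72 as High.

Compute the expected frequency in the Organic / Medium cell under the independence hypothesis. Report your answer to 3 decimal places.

Row total (Organic) = 152; column total (Medium) = 162; grand total N = 515.
Expected count = (row total × column total) / N = 152 × 162 / 515 = 47.814.

47.814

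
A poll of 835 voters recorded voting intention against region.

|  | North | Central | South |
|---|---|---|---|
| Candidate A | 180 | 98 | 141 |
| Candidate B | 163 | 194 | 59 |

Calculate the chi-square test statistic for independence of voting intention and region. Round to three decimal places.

66.014

Row totals: 419, 416. Column totals: 343, 292, 200. Grand total N = 835.
Expected counts (row total × column total / N):
  Candidate A, North: 419×343/835 = 172.1162
  Candidate A, Central: 419×292/835 = 146.5246
  Candidate A, South: 419×200/835 = 100.3593
  Candidate B, North: 416×343/835 = 170.8838
  Candidate B, Central: 416×292/835 = 145.4754
  Candidate B, South: 416×200/835 = 99.6407
Contributions (O − E)²/E:
  (180 − 172.1162)²/172.1162 = 0.3611
  (98 − 146.5246)²/146.5246 = 16.0699
  (141 − 100.3593)²/100.3593 = 16.4575
  (163 − 170.8838)²/170.8838 = 0.3637
  (194 − 145.4754)²/145.4754 = 16.1858
  (59 − 99.6407)²/99.6407 = 16.5762
χ² = 0.3611 + 16.0699 + 16.4575 + 0.3637 + 16.1858 + 16.5762 = 66.014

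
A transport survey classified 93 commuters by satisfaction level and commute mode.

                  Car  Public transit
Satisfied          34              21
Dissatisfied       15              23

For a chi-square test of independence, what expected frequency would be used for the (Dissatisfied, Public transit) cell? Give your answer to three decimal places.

Row total (Dissatisfied) = 38; column total (Public transit) = 44; grand total N = 93.
Expected count = (row total × column total) / N = 38 × 44 / 93 = 17.978.

17.978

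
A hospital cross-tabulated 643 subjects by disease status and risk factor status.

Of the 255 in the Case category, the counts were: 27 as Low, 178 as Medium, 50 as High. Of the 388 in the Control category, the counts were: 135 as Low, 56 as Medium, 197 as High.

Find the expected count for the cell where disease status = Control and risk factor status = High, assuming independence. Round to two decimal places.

149.05

Row total (Control) = 388; column total (High) = 247; grand total N = 643.
Expected count = (row total × column total) / N = 388 × 247 / 643 = 149.05.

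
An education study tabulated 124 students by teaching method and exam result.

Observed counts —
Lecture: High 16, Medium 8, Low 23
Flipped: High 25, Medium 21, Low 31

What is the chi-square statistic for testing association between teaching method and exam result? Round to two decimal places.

Row totals: 47, 77. Column totals: 41, 29, 54. Grand total N = 124.
Expected counts (row total × column total / N):
  Lecture, High: 47×41/124 = 15.540
  Lecture, Medium: 47×29/124 = 10.992
  Lecture, Low: 47×54/124 = 20.468
  Flipped, High: 77×41/124 = 25.460
  Flipped, Medium: 77×29/124 = 18.008
  Flipped, Low: 77×54/124 = 33.532
Contributions (O − E)²/E:
  (16 − 15.540)²/15.540 = 0.0136
  (8 − 10.992)²/10.992 = 0.8144
  (23 − 20.468)²/20.468 = 0.3132
  (25 − 25.460)²/25.460 = 0.0083
  (21 − 18.008)²/18.008 = 0.4971
  (31 − 33.532)²/33.532 = 0.1912
χ² = 0.0136 + 0.8144 + 0.3132 + 0.0083 + 0.4971 + 0.1912 = 1.84

1.84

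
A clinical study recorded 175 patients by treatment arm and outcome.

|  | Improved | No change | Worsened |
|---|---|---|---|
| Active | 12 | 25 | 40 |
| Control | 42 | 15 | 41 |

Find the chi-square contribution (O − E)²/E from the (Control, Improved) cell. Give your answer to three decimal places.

4.573

Row total (Control) = 98; column total (Improved) = 54; N = 175.
Expected count E = 98 × 54 / 175 = 30.2400.
Contribution = (O − E)²/E = (42 − 30.2400)² / 30.2400 = 4.573.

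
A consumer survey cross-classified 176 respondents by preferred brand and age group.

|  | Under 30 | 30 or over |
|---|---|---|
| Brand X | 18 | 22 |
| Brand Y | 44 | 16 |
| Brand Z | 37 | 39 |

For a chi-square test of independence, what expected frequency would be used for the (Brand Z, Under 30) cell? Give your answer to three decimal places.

Row total (Brand Z) = 76; column total (Under 30) = 99; grand total N = 176.
Expected count = (row total × column total) / N = 76 × 99 / 176 = 42.750.

42.750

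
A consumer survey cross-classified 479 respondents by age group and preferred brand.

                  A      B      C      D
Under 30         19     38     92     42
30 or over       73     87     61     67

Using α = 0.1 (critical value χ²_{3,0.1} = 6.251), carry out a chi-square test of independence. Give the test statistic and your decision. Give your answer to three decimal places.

45.126; reject H₀

Row totals: 191, 288. Column totals: 92, 125, 153, 109. Grand total N = 479.
Expected counts (row total × column total / N):
  Under 30, A: 191×92/479 = 36.6848
  Under 30, B: 191×125/479 = 49.8434
  Under 30, C: 191×153/479 = 61.0084
  Under 30, D: 191×109/479 = 43.4635
  30 or over, A: 288×92/479 = 55.3152
  30 or over, B: 288×125/479 = 75.1566
  30 or over, C: 288×153/479 = 91.9916
  30 or over, D: 288×109/479 = 65.5365
Contributions (O − E)²/E:
  (19 − 36.6848)²/36.6848 = 8.5254
  (38 − 49.8434)²/49.8434 = 2.8141
  (92 − 61.0084)²/61.0084 = 15.7434
  (42 − 43.4635)²/43.4635 = 0.0493
  (73 − 55.3152)²/55.3152 = 5.6540
  (87 − 75.1566)²/75.1566 = 1.8663
  (61 − 91.9916)²/91.9916 = 10.4409
  (67 − 65.5365)²/65.5365 = 0.0327
χ² = 8.5254 + 2.8141 + 15.7434 + 0.0493 + 5.6540 + 1.8663 + 10.4409 + 0.0327 = 45.126
df = (2−1)(4−1) = 3. Since 45.126 > 6.251, reject the null hypothesis of independence at α = 0.1.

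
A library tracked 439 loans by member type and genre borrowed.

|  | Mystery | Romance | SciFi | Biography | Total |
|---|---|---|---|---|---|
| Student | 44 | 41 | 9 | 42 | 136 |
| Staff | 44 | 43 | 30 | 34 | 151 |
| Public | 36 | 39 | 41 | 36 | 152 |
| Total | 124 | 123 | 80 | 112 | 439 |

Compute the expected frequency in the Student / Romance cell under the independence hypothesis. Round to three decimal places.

38.105

Row total (Student) = 136; column total (Romance) = 123; grand total N = 439.
Expected count = (row total × column total) / N = 136 × 123 / 439 = 38.105.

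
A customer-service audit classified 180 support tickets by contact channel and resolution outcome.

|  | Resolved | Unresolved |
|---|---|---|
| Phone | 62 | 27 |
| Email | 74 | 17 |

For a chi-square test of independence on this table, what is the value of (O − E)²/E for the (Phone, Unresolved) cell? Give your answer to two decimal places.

Row total (Phone) = 89; column total (Unresolved) = 44; N = 180.
Expected count E = 89 × 44 / 180 = 21.756.
Contribution = (O − E)²/E = (27 − 21.756)² / 21.756 = 1.26.

1.26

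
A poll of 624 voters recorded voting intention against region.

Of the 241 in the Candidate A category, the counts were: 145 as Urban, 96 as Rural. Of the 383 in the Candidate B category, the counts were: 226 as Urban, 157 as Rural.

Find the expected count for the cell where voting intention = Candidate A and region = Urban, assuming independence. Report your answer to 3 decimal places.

Row total (Candidate A) = 241; column total (Urban) = 371; grand total N = 624.
Expected count = (row total × column total) / N = 241 × 371 / 624 = 143.287.

143.287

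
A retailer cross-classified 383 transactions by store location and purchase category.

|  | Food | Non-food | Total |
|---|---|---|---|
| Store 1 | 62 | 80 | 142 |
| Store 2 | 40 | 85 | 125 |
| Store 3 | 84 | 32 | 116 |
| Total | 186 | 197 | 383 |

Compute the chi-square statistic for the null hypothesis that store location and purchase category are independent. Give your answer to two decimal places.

Grand total N = 383.
Expected counts (row total × column total / N):
  Store 1, Food: 142×186/383 = 68.961
  Store 1, Non-food: 142×197/383 = 73.039
  Store 2, Food: 125×186/383 = 60.705
  Store 2, Non-food: 125×197/383 = 64.295
  Store 3, Food: 116×186/383 = 56.334
  Store 3, Non-food: 116×197/383 = 59.666
Contributions (O − E)²/E:
  (62 − 68.961)²/68.961 = 0.7027
  (80 − 73.039)²/73.039 = 0.6634
  (40 − 60.705)²/60.705 = 7.0620
  (85 − 64.295)²/64.295 = 6.6677
  (84 − 56.334)²/56.334 = 13.5870
  (32 − 59.666)²/59.666 = 12.8282
χ² = 0.7027 + 0.6634 + 7.0620 + 6.6677 + 13.5870 + 12.8282 = 41.51

41.51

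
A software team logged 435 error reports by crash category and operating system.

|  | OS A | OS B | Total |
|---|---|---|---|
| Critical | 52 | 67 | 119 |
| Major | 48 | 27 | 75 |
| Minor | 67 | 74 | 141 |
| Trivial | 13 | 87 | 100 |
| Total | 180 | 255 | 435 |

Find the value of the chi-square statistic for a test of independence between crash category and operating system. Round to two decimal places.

51.48

Grand total N = 435.
Expected counts (row total × column total / N):
  Critical, OS A: 119×180/435 = 49.2414
  Critical, OS B: 119×255/435 = 69.7586
  Major, OS A: 75×180/435 = 31.0345
  Major, OS B: 75×255/435 = 43.9655
  Minor, OS A: 141×180/435 = 58.3448
  Minor, OS B: 141×255/435 = 82.6552
  Trivial, OS A: 100×180/435 = 41.3793
  Trivial, OS B: 100×255/435 = 58.6207
Contributions (O − E)²/E:
  (52 − 49.2414)²/49.2414 = 0.1545
  (67 − 69.7586)²/69.7586 = 0.1091
  (48 − 31.0345)²/31.0345 = 9.2745
  (27 − 43.9655)²/43.9655 = 6.5467
  (67 − 58.3448)²/58.3448 = 1.2840
  (74 − 82.6552)²/82.6552 = 0.9063
  (13 − 41.3793)²/41.3793 = 19.4635
  (87 − 58.6207)²/58.6207 = 13.7389
χ² = 0.1545 + 0.1091 + 9.2745 + 6.5467 + 1.2840 + 0.9063 + 19.4635 + 13.7389 = 51.48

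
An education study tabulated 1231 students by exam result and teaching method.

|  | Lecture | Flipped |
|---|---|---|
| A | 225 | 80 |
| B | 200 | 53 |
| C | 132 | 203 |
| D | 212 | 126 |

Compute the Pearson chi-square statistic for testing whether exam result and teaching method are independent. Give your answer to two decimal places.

122.32

Row totals: 305, 253, 335, 338. Column totals: 769, 462. Grand total N = 1231.
Expected counts (row total × column total / N):
  A, Lecture: 305×769/1231 = 190.532
  A, Flipped: 305×462/1231 = 114.468
  B, Lecture: 253×769/1231 = 158.048
  B, Flipped: 253×462/1231 = 94.952
  C, Lecture: 335×769/1231 = 209.273
  C, Flipped: 335×462/1231 = 125.727
  D, Lecture: 338×769/1231 = 211.147
  D, Flipped: 338×462/1231 = 126.853
Contributions (O − E)²/E:
  (225 − 190.532)²/190.532 = 6.2354
  (80 − 114.468)²/114.468 = 10.3788
  (200 − 158.048)²/158.048 = 11.1357
  (53 − 94.952)²/94.952 = 18.5354
  (132 − 209.273)²/209.273 = 28.5327
  (203 − 125.727)²/125.727 = 47.4927
  (212 − 211.147)²/211.147 = 0.0034
  (126 − 126.853)²/126.853 = 0.0057
χ² = 6.2354 + 10.3788 + 11.1357 + 18.5354 + 28.5327 + 47.4927 + 0.0034 + 0.0057 = 122.32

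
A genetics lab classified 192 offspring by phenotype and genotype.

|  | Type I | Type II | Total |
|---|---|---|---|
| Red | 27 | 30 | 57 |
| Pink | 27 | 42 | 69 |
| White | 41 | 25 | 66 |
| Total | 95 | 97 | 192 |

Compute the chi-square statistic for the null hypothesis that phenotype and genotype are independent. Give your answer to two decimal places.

Grand total N = 192.
Expected counts (row total × column total / N):
  Red, Type I: 57×95/192 = 28.203
  Red, Type II: 57×97/192 = 28.797
  Pink, Type I: 69×95/192 = 34.141
  Pink, Type II: 69×97/192 = 34.859
  White, Type I: 66×95/192 = 32.656
  White, Type II: 66×97/192 = 33.344
Contributions (O − E)²/E:
  (27 − 28.203)²/28.203 = 0.0513
  (30 − 28.797)²/28.797 = 0.0503
  (27 − 34.141)²/34.141 = 1.4936
  (42 − 34.859)²/34.859 = 1.4629
  (41 − 32.656)²/32.656 = 2.1320
  (25 − 33.344)²/33.344 = 2.0880
χ² = 0.0513 + 0.0503 + 1.4936 + 1.4629 + 2.1320 + 2.0880 = 7.28

7.28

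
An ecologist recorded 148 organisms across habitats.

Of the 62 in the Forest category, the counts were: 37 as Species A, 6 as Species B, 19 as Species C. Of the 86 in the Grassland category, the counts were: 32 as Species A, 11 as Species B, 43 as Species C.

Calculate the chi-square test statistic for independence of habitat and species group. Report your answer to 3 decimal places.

Row totals: 62, 86. Column totals: 69, 17, 62. Grand total N = 148.
Expected counts (row total × column total / N):
  Forest, Species A: 62×69/148 = 28.9054
  Forest, Species B: 62×17/148 = 7.1216
  Forest, Species C: 62×62/148 = 25.9730
  Grassland, Species A: 86×69/148 = 40.0946
  Grassland, Species B: 86×17/148 = 9.8784
  Grassland, Species C: 86×62/148 = 36.0270
Contributions (O − E)²/E:
  (37 − 28.9054)²/28.9054 = 2.2668
  (6 − 7.1216)²/7.1216 = 0.1766
  (19 − 25.9730)²/25.9730 = 1.8720
  (32 − 40.0946)²/40.0946 = 1.6342
  (11 − 9.8784)²/9.8784 = 0.1273
  (43 − 36.0270)²/36.0270 = 1.3496
χ² = 2.2668 + 0.1766 + 1.8720 + 1.6342 + 0.1273 + 1.3496 = 7.427

7.427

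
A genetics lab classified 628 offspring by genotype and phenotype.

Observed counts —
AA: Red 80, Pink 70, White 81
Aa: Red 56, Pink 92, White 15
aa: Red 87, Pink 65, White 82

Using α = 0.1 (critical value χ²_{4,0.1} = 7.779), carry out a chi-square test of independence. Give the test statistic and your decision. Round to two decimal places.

Row totals: 231, 163, 234. Column totals: 223, 227, 178. Grand total N = 628.
Expected counts (row total × column total / N):
  AA, Red: 231×223/628 = 82.027
  AA, Pink: 231×227/628 = 83.498
  AA, White: 231×178/628 = 65.475
  Aa, Red: 163×223/628 = 57.881
  Aa, Pink: 163×227/628 = 58.919
  Aa, White: 163×178/628 = 46.201
  aa, Red: 234×223/628 = 83.092
  aa, Pink: 234×227/628 = 84.583
  aa, White: 234×178/628 = 66.325
Contributions (O − E)²/E:
  (80 − 82.027)²/82.027 = 0.0501
  (70 − 83.498)²/83.498 = 2.1820
  (81 − 65.475)²/65.475 = 3.6812
  (56 − 57.881)²/57.881 = 0.0611
  (92 − 58.919)²/58.919 = 18.5738
  (15 − 46.201)²/46.201 = 21.0710
  (87 − 83.092)²/83.092 = 0.1838
  (65 − 84.583)²/84.583 = 4.5339
  (82 − 66.325)²/66.325 = 3.7046
χ² = 0.0501 + 2.1820 + 3.6812 + 0.0611 + 18.5738 + 21.0710 + 0.1838 + 4.5339 + 3.7046 = 54.04
df = (3−1)(3−1) = 4. Since 54.04 > 7.779, reject the null hypothesis of independence at α = 0.1.

54.04; reject H₀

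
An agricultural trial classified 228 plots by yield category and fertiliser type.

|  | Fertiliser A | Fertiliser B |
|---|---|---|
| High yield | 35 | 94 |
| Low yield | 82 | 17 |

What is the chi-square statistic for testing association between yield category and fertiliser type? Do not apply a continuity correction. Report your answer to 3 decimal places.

69.552

Row totals: 129, 99. Column totals: 117, 111. Grand total N = 228.
Expected counts (row total × column total / N):
  High yield, Fertiliser A: 129×117/228 = 66.1974
  High yield, Fertiliser B: 129×111/228 = 62.8026
  Low yield, Fertiliser A: 99×117/228 = 50.8026
  Low yield, Fertiliser B: 99×111/228 = 48.1974
Contributions (O − E)²/E:
  (35 − 66.1974)²/66.1974 = 14.7027
  (94 − 62.8026)²/62.8026 = 15.4974
  (82 − 50.8026)²/50.8026 = 19.1580
  (17 − 48.1974)²/48.1974 = 20.1936
χ² = 14.7027 + 15.4974 + 19.1580 + 20.1936 = 69.552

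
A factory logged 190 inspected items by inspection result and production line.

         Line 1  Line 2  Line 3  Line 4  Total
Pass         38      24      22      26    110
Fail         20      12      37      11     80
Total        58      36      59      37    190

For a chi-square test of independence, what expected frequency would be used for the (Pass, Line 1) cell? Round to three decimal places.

33.579

Row total (Pass) = 110; column total (Line 1) = 58; grand total N = 190.
Expected count = (row total × column total) / N = 110 × 58 / 190 = 33.579.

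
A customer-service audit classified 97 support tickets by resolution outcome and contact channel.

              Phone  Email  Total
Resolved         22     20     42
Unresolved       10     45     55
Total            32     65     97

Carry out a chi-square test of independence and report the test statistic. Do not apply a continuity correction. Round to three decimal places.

Grand total N = 97.
Expected counts (row total × column total / N):
  Resolved, Phone: 42×32/97 = 13.8557
  Resolved, Email: 42×65/97 = 28.1443
  Unresolved, Phone: 55×32/97 = 18.1443
  Unresolved, Email: 55×65/97 = 36.8557
Contributions (O − E)²/E:
  (22 − 13.8557)²/13.8557 = 4.7872
  (20 − 28.1443)²/28.1443 = 2.3568
  (10 − 18.1443)²/18.1443 = 3.6557
  (45 − 36.8557)²/36.8557 = 1.7997
χ² = 4.7872 + 2.3568 + 3.6557 + 1.7997 = 12.599

12.599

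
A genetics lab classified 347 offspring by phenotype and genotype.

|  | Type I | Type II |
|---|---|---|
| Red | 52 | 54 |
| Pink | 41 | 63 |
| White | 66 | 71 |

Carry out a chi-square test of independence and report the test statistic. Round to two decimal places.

2.47

Row totals: 106, 104, 137. Column totals: 159, 188. Grand total N = 347.
Expected counts (row total × column total / N):
  Red, Type I: 106×159/347 = 48.571
  Red, Type II: 106×188/347 = 57.429
  Pink, Type I: 104×159/347 = 47.654
  Pink, Type II: 104×188/347 = 56.346
  White, Type I: 137×159/347 = 62.775
  White, Type II: 137×188/347 = 74.225
Contributions (O − E)²/E:
  (52 − 48.571)²/48.571 = 0.2421
  (54 − 57.429)²/57.429 = 0.2047
  (41 − 47.654)²/47.654 = 0.9291
  (63 − 56.346)²/56.346 = 0.7858
  (66 − 62.775)²/62.775 = 0.1657
  (71 − 74.225)²/74.225 = 0.1401
χ² = 0.2421 + 0.2047 + 0.9291 + 0.7858 + 0.1657 + 0.1401 = 2.47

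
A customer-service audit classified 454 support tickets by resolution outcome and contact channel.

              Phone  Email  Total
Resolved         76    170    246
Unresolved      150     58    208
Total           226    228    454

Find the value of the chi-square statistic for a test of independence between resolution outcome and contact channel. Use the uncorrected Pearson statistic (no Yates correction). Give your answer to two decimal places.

Grand total N = 454.
Expected counts (row total × column total / N):
  Resolved, Phone: 246×226/454 = 122.458
  Resolved, Email: 246×228/454 = 123.542
  Unresolved, Phone: 208×226/454 = 103.542
  Unresolved, Email: 208×228/454 = 104.458
Contributions (O − E)²/E:
  (76 − 122.458)²/122.458 = 17.6252
  (170 − 123.542)²/123.542 = 17.4705
  (150 − 103.542)²/103.542 = 20.8451
  (58 − 104.458)²/104.458 = 20.6623
χ² = 17.6252 + 17.4705 + 20.8451 + 20.6623 = 76.60

76.60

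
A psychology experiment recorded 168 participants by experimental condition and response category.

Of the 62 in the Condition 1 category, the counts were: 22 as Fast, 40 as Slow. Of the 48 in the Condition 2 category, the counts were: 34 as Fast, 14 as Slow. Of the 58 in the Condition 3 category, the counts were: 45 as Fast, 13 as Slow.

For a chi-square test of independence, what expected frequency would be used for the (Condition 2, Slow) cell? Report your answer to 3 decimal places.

Row total (Condition 2) = 48; column total (Slow) = 67; grand total N = 168.
Expected count = (row total × column total) / N = 48 × 67 / 168 = 19.143.

19.143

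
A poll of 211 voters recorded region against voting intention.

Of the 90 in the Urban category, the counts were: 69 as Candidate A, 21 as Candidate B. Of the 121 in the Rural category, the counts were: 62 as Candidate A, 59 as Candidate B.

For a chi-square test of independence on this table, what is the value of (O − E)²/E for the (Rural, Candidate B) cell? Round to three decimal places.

3.754

Row total (Rural) = 121; column total (Candidate B) = 80; N = 211.
Expected count E = 121 × 80 / 211 = 45.8768.
Contribution = (O − E)²/E = (59 − 45.8768)² / 45.8768 = 3.754.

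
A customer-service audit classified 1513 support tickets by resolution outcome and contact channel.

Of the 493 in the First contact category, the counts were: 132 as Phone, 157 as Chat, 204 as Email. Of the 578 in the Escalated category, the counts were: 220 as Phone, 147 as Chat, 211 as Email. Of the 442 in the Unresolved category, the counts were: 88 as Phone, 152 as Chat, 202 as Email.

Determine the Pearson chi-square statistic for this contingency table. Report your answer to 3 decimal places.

42.351

Row totals: 493, 578, 442. Column totals: 440, 456, 617. Grand total N = 1513.
Expected counts (row total × column total / N):
  First contact, Phone: 493×440/1513 = 143.3708
  First contact, Chat: 493×456/1513 = 148.5843
  First contact, Email: 493×617/1513 = 201.0449
  Escalated, Phone: 578×440/1513 = 168.0899
  Escalated, Chat: 578×456/1513 = 174.2022
  Escalated, Email: 578×617/1513 = 235.7079
  Unresolved, Phone: 442×440/1513 = 128.5393
  Unresolved, Chat: 442×456/1513 = 133.2135
  Unresolved, Email: 442×617/1513 = 180.2472
Contributions (O − E)²/E:
  (132 − 143.3708)²/143.3708 = 0.9018
  (157 − 148.5843)²/148.5843 = 0.4767
  (204 − 201.0449)²/201.0449 = 0.0434
  (220 − 168.0899)²/168.0899 = 16.0311
  (147 − 174.2022)²/174.2022 = 4.2477
  (211 − 235.7079)²/235.7079 = 2.5900
  (88 − 128.5393)²/128.5393 = 12.7855
  (152 − 133.2135)²/133.2135 = 2.6494
  (202 − 180.2472)²/180.2472 = 2.6252
χ² = 0.9018 + 0.4767 + 0.0434 + 16.0311 + 4.2477 + 2.5900 + 12.7855 + 2.6494 + 2.6252 = 42.351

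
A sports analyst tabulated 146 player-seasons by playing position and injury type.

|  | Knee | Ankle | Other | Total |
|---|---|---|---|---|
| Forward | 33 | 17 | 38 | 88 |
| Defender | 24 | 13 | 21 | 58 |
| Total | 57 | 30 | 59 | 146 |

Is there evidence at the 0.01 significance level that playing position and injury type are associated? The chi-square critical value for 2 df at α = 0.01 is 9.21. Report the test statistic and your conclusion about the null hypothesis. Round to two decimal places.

Grand total N = 146.
Expected counts (row total × column total / N):
  Forward, Knee: 88×57/146 = 34.356
  Forward, Ankle: 88×30/146 = 18.082
  Forward, Other: 88×59/146 = 35.562
  Defender, Knee: 58×57/146 = 22.644
  Defender, Ankle: 58×30/146 = 11.918
  Defender, Other: 58×59/146 = 23.438
Contributions (O − E)²/E:
  (33 − 34.356)²/34.356 = 0.0535
  (17 − 18.082)²/18.082 = 0.0647
  (38 − 35.562)²/35.562 = 0.1671
  (24 − 22.644)²/22.644 = 0.0812
  (13 − 11.918)²/11.918 = 0.0982
  (21 − 23.438)²/23.438 = 0.2536
χ² = 0.0535 + 0.0647 + 0.1671 + 0.0812 + 0.0982 + 0.2536 = 0.72
df = (2−1)(3−1) = 2. Since 0.72 < 9.21, fail to reject the null hypothesis of independence at α = 0.01.

0.72; fail to reject H₀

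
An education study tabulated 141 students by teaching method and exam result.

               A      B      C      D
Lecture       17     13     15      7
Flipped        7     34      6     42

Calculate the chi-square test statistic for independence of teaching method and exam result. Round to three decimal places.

Row totals: 52, 89. Column totals: 24, 47, 21, 49. Grand total N = 141.
Expected counts (row total × column total / N):
  Lecture, A: 52×24/141 = 8.85106
  Lecture, B: 52×47/141 = 17.33333
  Lecture, C: 52×21/141 = 7.74468
  Lecture, D: 52×49/141 = 18.07092
  Flipped, A: 89×24/141 = 15.14894
  Flipped, B: 89×47/141 = 29.66667
  Flipped, C: 89×21/141 = 13.25532
  Flipped, D: 89×49/141 = 30.92908
Contributions (O − E)²/E:
  (17 − 8.85106)²/8.85106 = 7.5025
  (13 − 17.33333)²/17.33333 = 1.0833
  (15 − 7.74468)²/7.74468 = 6.7969
  (7 − 18.07092)²/18.07092 = 6.7825
  (7 − 15.14894)²/15.14894 = 4.3835
  (34 − 29.66667)²/29.66667 = 0.6330
  (6 − 13.25532)²/13.25532 = 3.9712
  (42 − 30.92908)²/30.92908 = 3.9628
χ² = 7.5025 + 1.0833 + 6.7969 + 6.7825 + 4.3835 + 0.6330 + 3.9712 + 3.9628 = 35.116

35.116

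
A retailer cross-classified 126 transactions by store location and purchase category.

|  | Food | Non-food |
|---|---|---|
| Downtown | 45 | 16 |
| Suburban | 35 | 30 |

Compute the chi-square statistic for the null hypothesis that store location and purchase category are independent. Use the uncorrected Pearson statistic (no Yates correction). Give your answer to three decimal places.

Row totals: 61, 65. Column totals: 80, 46. Grand total N = 126.
Expected counts (row total × column total / N):
  Downtown, Food: 61×80/126 = 38.7302
  Downtown, Non-food: 61×46/126 = 22.2698
  Suburban, Food: 65×80/126 = 41.2698
  Suburban, Non-food: 65×46/126 = 23.7302
Contributions (O − E)²/E:
  (45 − 38.7302)²/38.7302 = 1.0150
  (16 − 22.2698)²/22.2698 = 1.7652
  (35 − 41.2698)²/41.2698 = 0.9525
  (30 − 23.7302)²/23.7302 = 1.6566
χ² = 1.0150 + 1.7652 + 0.9525 + 1.6566 = 5.389

5.389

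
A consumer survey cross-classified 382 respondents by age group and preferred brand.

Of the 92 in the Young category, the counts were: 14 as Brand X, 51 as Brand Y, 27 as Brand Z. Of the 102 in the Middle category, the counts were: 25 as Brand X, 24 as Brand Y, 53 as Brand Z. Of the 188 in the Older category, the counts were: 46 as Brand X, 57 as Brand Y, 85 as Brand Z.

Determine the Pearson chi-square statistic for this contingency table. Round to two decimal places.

Row totals: 92, 102, 188. Column totals: 85, 132, 165. Grand total N = 382.
Expected counts (row total × column total / N):
  Young, Brand X: 92×85/382 = 20.4712
  Young, Brand Y: 92×132/382 = 31.7906
  Young, Brand Z: 92×165/382 = 39.7382
  Middle, Brand X: 102×85/382 = 22.6963
  Middle, Brand Y: 102×132/382 = 35.2461
  Middle, Brand Z: 102×165/382 = 44.0576
  Older, Brand X: 188×85/382 = 41.8325
  Older, Brand Y: 188×132/382 = 64.9634
  Older, Brand Z: 188×165/382 = 81.2042
Contributions (O − E)²/E:
  (14 − 20.4712)²/20.4712 = 2.0456
  (51 − 31.7906)²/31.7906 = 11.6072
  (27 − 39.7382)²/39.7382 = 4.0833
  (25 − 22.6963)²/22.6963 = 0.2338
  (24 − 35.2461)²/35.2461 = 3.5883
  (53 − 44.0576)²/44.0576 = 1.8150
  (46 − 41.8325)²/41.8325 = 0.4152
  (57 − 64.9634)²/64.9634 = 0.9762
  (85 − 81.2042)²/81.2042 = 0.1774
χ² = 2.0456 + 11.6072 + 4.0833 + 0.2338 + 3.5883 + 1.8150 + 0.4152 + 0.9762 + 0.1774 = 24.94

24.94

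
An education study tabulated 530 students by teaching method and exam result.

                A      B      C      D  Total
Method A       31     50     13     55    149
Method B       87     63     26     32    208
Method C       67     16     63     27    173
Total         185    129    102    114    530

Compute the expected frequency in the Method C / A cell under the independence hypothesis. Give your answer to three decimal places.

Row total (Method C) = 173; column total (A) = 185; grand total N = 530.
Expected count = (row total × column total) / N = 173 × 185 / 530 = 60.387.

60.387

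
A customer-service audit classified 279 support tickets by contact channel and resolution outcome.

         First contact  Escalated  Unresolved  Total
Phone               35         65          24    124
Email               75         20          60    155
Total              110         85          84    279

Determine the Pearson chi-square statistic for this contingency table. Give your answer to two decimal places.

Grand total N = 279.
Expected counts (row total × column total / N):
  Phone, First contact: 124×110/279 = 48.889
  Phone, Escalated: 124×85/279 = 37.778
  Phone, Unresolved: 124×84/279 = 37.333
  Email, First contact: 155×110/279 = 61.111
  Email, Escalated: 155×85/279 = 47.222
  Email, Unresolved: 155×84/279 = 46.667
Contributions (O − E)²/E:
  (35 − 48.889)²/48.889 = 3.9458
  (65 − 37.778)²/37.778 = 19.6156
  (24 − 37.333)²/37.333 = 4.7617
  (75 − 61.111)²/61.111 = 3.1566
  (20 − 47.222)²/47.222 = 15.6926
  (60 − 46.667)²/46.667 = 3.8093
χ² = 3.9458 + 19.6156 + 4.7617 + 3.1566 + 15.6926 + 3.8093 = 50.98

50.98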